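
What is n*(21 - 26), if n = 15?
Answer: -75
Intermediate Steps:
n*(21 - 26) = 15*(21 - 26) = 15*(-5) = -75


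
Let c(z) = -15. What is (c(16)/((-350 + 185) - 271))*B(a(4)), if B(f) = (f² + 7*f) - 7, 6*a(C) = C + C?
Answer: 185/1308 ≈ 0.14144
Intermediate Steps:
a(C) = C/3 (a(C) = (C + C)/6 = (2*C)/6 = C/3)
B(f) = -7 + f² + 7*f
(c(16)/((-350 + 185) - 271))*B(a(4)) = (-15/((-350 + 185) - 271))*(-7 + ((⅓)*4)² + 7*((⅓)*4)) = (-15/(-165 - 271))*(-7 + (4/3)² + 7*(4/3)) = (-15/(-436))*(-7 + 16/9 + 28/3) = -15*(-1/436)*(37/9) = (15/436)*(37/9) = 185/1308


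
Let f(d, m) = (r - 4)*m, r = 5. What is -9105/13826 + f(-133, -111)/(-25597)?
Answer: -231525999/353904122 ≈ -0.65421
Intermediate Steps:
f(d, m) = m (f(d, m) = (5 - 4)*m = 1*m = m)
-9105/13826 + f(-133, -111)/(-25597) = -9105/13826 - 111/(-25597) = -9105*1/13826 - 111*(-1/25597) = -9105/13826 + 111/25597 = -231525999/353904122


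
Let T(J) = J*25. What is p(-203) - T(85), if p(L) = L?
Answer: -2328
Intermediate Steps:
T(J) = 25*J
p(-203) - T(85) = -203 - 25*85 = -203 - 1*2125 = -203 - 2125 = -2328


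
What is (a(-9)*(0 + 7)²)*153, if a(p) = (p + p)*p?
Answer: 1214514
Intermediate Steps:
a(p) = 2*p² (a(p) = (2*p)*p = 2*p²)
(a(-9)*(0 + 7)²)*153 = ((2*(-9)²)*(0 + 7)²)*153 = ((2*81)*7²)*153 = (162*49)*153 = 7938*153 = 1214514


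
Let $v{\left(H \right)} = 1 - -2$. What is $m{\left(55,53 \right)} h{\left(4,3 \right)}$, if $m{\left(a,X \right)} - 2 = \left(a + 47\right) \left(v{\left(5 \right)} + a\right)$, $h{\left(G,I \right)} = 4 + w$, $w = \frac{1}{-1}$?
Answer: $17754$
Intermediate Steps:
$w = -1$
$v{\left(H \right)} = 3$ ($v{\left(H \right)} = 1 + 2 = 3$)
$h{\left(G,I \right)} = 3$ ($h{\left(G,I \right)} = 4 - 1 = 3$)
$m{\left(a,X \right)} = 2 + \left(3 + a\right) \left(47 + a\right)$ ($m{\left(a,X \right)} = 2 + \left(a + 47\right) \left(3 + a\right) = 2 + \left(47 + a\right) \left(3 + a\right) = 2 + \left(3 + a\right) \left(47 + a\right)$)
$m{\left(55,53 \right)} h{\left(4,3 \right)} = \left(143 + 55^{2} + 50 \cdot 55\right) 3 = \left(143 + 3025 + 2750\right) 3 = 5918 \cdot 3 = 17754$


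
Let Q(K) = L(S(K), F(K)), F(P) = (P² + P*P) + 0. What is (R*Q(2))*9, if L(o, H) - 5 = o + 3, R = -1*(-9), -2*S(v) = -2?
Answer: 729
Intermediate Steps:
F(P) = 2*P² (F(P) = (P² + P²) + 0 = 2*P² + 0 = 2*P²)
S(v) = 1 (S(v) = -½*(-2) = 1)
R = 9
L(o, H) = 8 + o (L(o, H) = 5 + (o + 3) = 5 + (3 + o) = 8 + o)
Q(K) = 9 (Q(K) = 8 + 1 = 9)
(R*Q(2))*9 = (9*9)*9 = 81*9 = 729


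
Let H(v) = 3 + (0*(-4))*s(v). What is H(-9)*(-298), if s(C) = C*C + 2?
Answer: -894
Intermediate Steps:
s(C) = 2 + C**2 (s(C) = C**2 + 2 = 2 + C**2)
H(v) = 3 (H(v) = 3 + (0*(-4))*(2 + v**2) = 3 + 0*(2 + v**2) = 3 + 0 = 3)
H(-9)*(-298) = 3*(-298) = -894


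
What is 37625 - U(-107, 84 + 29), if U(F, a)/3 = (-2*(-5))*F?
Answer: 40835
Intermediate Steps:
U(F, a) = 30*F (U(F, a) = 3*((-2*(-5))*F) = 3*(10*F) = 30*F)
37625 - U(-107, 84 + 29) = 37625 - 30*(-107) = 37625 - 1*(-3210) = 37625 + 3210 = 40835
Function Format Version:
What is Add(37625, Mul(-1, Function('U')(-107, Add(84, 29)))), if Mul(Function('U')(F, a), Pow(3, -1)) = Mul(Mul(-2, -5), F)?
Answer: 40835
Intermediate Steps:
Function('U')(F, a) = Mul(30, F) (Function('U')(F, a) = Mul(3, Mul(Mul(-2, -5), F)) = Mul(3, Mul(10, F)) = Mul(30, F))
Add(37625, Mul(-1, Function('U')(-107, Add(84, 29)))) = Add(37625, Mul(-1, Mul(30, -107))) = Add(37625, Mul(-1, -3210)) = Add(37625, 3210) = 40835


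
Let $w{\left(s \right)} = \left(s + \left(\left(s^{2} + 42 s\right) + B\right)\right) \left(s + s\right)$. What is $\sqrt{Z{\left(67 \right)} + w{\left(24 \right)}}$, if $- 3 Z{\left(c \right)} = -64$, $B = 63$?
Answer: $\frac{28 \sqrt{921}}{3} \approx 283.25$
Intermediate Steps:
$Z{\left(c \right)} = \frac{64}{3}$ ($Z{\left(c \right)} = \left(- \frac{1}{3}\right) \left(-64\right) = \frac{64}{3}$)
$w{\left(s \right)} = 2 s \left(63 + s^{2} + 43 s\right)$ ($w{\left(s \right)} = \left(s + \left(\left(s^{2} + 42 s\right) + 63\right)\right) \left(s + s\right) = \left(s + \left(63 + s^{2} + 42 s\right)\right) 2 s = \left(63 + s^{2} + 43 s\right) 2 s = 2 s \left(63 + s^{2} + 43 s\right)$)
$\sqrt{Z{\left(67 \right)} + w{\left(24 \right)}} = \sqrt{\frac{64}{3} + 2 \cdot 24 \left(63 + 24^{2} + 43 \cdot 24\right)} = \sqrt{\frac{64}{3} + 2 \cdot 24 \left(63 + 576 + 1032\right)} = \sqrt{\frac{64}{3} + 2 \cdot 24 \cdot 1671} = \sqrt{\frac{64}{3} + 80208} = \sqrt{\frac{240688}{3}} = \frac{28 \sqrt{921}}{3}$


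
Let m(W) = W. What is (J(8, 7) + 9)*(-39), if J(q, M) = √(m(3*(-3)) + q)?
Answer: -351 - 39*I ≈ -351.0 - 39.0*I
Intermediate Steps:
J(q, M) = √(-9 + q) (J(q, M) = √(3*(-3) + q) = √(-9 + q))
(J(8, 7) + 9)*(-39) = (√(-9 + 8) + 9)*(-39) = (√(-1) + 9)*(-39) = (I + 9)*(-39) = (9 + I)*(-39) = -351 - 39*I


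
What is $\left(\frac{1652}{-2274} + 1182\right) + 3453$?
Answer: $\frac{5269169}{1137} \approx 4634.3$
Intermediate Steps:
$\left(\frac{1652}{-2274} + 1182\right) + 3453 = \left(1652 \left(- \frac{1}{2274}\right) + 1182\right) + 3453 = \left(- \frac{826}{1137} + 1182\right) + 3453 = \frac{1343108}{1137} + 3453 = \frac{5269169}{1137}$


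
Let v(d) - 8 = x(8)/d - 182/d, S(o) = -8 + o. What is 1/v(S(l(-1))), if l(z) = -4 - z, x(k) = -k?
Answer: 11/278 ≈ 0.039568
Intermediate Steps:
v(d) = 8 - 190/d (v(d) = 8 + ((-1*8)/d - 182/d) = 8 + (-8/d - 182/d) = 8 - 190/d)
1/v(S(l(-1))) = 1/(8 - 190/(-8 + (-4 - 1*(-1)))) = 1/(8 - 190/(-8 + (-4 + 1))) = 1/(8 - 190/(-8 - 3)) = 1/(8 - 190/(-11)) = 1/(8 - 190*(-1/11)) = 1/(8 + 190/11) = 1/(278/11) = 11/278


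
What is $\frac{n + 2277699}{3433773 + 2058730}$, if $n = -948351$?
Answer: $\frac{1329348}{5492503} \approx 0.24203$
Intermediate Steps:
$\frac{n + 2277699}{3433773 + 2058730} = \frac{-948351 + 2277699}{3433773 + 2058730} = \frac{1329348}{5492503}$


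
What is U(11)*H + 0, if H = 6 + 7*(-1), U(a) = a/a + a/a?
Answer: -2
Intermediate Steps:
U(a) = 2 (U(a) = 1 + 1 = 2)
H = -1 (H = 6 - 7 = -1)
U(11)*H + 0 = 2*(-1) + 0 = -2 + 0 = -2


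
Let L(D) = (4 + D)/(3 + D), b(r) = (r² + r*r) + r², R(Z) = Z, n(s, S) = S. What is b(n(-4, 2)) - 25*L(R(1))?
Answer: -77/4 ≈ -19.250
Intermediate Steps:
b(r) = 3*r² (b(r) = (r² + r²) + r² = 2*r² + r² = 3*r²)
L(D) = (4 + D)/(3 + D)
b(n(-4, 2)) - 25*L(R(1)) = 3*2² - 25*(4 + 1)/(3 + 1) = 3*4 - 25*5/4 = 12 - 25*5/4 = 12 - 125/4 = -77/4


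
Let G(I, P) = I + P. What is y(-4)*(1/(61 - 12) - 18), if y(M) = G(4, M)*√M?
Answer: 0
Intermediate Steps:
y(M) = √M*(4 + M) (y(M) = (4 + M)*√M = √M*(4 + M))
y(-4)*(1/(61 - 12) - 18) = (√(-4)*(4 - 4))*(1/(61 - 12) - 18) = ((2*I)*0)*(1/49 - 18) = 0*(1/49 - 18) = 0*(-881/49) = 0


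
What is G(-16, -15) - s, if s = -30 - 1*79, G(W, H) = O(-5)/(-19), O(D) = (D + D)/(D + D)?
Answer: 2070/19 ≈ 108.95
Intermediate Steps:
O(D) = 1 (O(D) = (2*D)/((2*D)) = (2*D)*(1/(2*D)) = 1)
G(W, H) = -1/19 (G(W, H) = 1/(-19) = 1*(-1/19) = -1/19)
s = -109 (s = -30 - 79 = -109)
G(-16, -15) - s = -1/19 - 1*(-109) = -1/19 + 109 = 2070/19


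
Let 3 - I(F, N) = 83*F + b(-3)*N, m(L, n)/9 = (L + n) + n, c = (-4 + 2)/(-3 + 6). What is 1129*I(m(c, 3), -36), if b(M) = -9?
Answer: -4860345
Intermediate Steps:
c = -⅔ (c = -2/3 = -2*⅓ = -⅔ ≈ -0.66667)
m(L, n) = 9*L + 18*n (m(L, n) = 9*((L + n) + n) = 9*(L + 2*n) = 9*L + 18*n)
I(F, N) = 3 - 83*F + 9*N (I(F, N) = 3 - (83*F - 9*N) = 3 - (-9*N + 83*F) = 3 + (-83*F + 9*N) = 3 - 83*F + 9*N)
1129*I(m(c, 3), -36) = 1129*(3 - 83*(9*(-⅔) + 18*3) + 9*(-36)) = 1129*(3 - 83*(-6 + 54) - 324) = 1129*(3 - 83*48 - 324) = 1129*(3 - 3984 - 324) = 1129*(-4305) = -4860345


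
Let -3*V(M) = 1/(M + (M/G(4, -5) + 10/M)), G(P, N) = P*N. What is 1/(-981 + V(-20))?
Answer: -117/114775 ≈ -0.0010194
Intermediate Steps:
G(P, N) = N*P
V(M) = -1/(3*(10/M + 19*M/20)) (V(M) = -1/(3*(M + (M/((-5*4)) + 10/M))) = -1/(3*(M + (M/(-20) + 10/M))) = -1/(3*(M + (M*(-1/20) + 10/M))) = -1/(3*(M + (-M/20 + 10/M))) = -1/(3*(M + (10/M - M/20))) = -1/(3*(10/M + 19*M/20)))
1/(-981 + V(-20)) = 1/(-981 - 20*(-20)/(600 + 57*(-20)²)) = 1/(-981 - 20*(-20)/(600 + 57*400)) = 1/(-981 - 20*(-20)/(600 + 22800)) = 1/(-981 - 20*(-20)/23400) = 1/(-981 - 20*(-20)*1/23400) = 1/(-981 + 2/117) = 1/(-114775/117) = -117/114775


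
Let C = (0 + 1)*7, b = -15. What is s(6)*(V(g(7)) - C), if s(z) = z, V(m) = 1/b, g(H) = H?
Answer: -212/5 ≈ -42.400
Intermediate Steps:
V(m) = -1/15 (V(m) = 1/(-15) = -1/15)
C = 7 (C = 1*7 = 7)
s(6)*(V(g(7)) - C) = 6*(-1/15 - 1*7) = 6*(-1/15 - 7) = 6*(-106/15) = -212/5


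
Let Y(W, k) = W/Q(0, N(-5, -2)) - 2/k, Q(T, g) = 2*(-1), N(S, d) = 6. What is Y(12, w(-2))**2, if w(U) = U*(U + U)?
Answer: 625/16 ≈ 39.063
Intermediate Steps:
Q(T, g) = -2
w(U) = 2*U**2 (w(U) = U*(2*U) = 2*U**2)
Y(W, k) = -2/k - W/2 (Y(W, k) = W/(-2) - 2/k = W*(-1/2) - 2/k = -W/2 - 2/k = -2/k - W/2)
Y(12, w(-2))**2 = (-2/(2*(-2)**2) - 1/2*12)**2 = (-2/(2*4) - 6)**2 = (-2/8 - 6)**2 = (-2*1/8 - 6)**2 = (-1/4 - 6)**2 = (-25/4)**2 = 625/16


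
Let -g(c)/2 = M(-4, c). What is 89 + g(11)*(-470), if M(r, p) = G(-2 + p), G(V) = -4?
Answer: -3671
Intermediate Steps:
M(r, p) = -4
g(c) = 8 (g(c) = -2*(-4) = 8)
89 + g(11)*(-470) = 89 + 8*(-470) = 89 - 3760 = -3671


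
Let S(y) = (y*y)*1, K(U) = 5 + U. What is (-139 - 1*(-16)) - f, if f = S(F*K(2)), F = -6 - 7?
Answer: -8404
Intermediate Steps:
F = -13
S(y) = y² (S(y) = y²*1 = y²)
f = 8281 (f = (-13*(5 + 2))² = (-13*7)² = (-91)² = 8281)
(-139 - 1*(-16)) - f = (-139 - 1*(-16)) - 1*8281 = (-139 + 16) - 8281 = -123 - 8281 = -8404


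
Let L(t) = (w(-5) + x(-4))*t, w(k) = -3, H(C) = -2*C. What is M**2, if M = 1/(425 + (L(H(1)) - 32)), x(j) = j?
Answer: 1/165649 ≈ 6.0369e-6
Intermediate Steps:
L(t) = -7*t (L(t) = (-3 - 4)*t = -7*t)
M = 1/407 (M = 1/(425 + (-(-14) - 32)) = 1/(425 + (-7*(-2) - 32)) = 1/(425 + (14 - 32)) = 1/(425 - 18) = 1/407 ≈ 0.0024570)
M**2 = (1/407)**2 = 1/165649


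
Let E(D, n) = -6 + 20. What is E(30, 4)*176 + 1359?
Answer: 3823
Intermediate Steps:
E(D, n) = 14
E(30, 4)*176 + 1359 = 14*176 + 1359 = 2464 + 1359 = 3823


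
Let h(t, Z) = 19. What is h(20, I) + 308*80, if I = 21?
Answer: 24659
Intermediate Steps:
h(20, I) + 308*80 = 19 + 308*80 = 19 + 24640 = 24659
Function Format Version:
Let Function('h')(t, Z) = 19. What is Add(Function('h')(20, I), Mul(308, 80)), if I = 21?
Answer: 24659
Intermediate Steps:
Add(Function('h')(20, I), Mul(308, 80)) = Add(19, Mul(308, 80)) = Add(19, 24640) = 24659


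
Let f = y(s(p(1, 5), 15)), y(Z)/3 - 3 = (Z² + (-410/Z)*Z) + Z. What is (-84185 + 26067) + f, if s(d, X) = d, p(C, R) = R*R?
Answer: -57389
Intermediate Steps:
p(C, R) = R²
y(Z) = -1221 + 3*Z + 3*Z² (y(Z) = 9 + 3*((Z² + (-410/Z)*Z) + Z) = 9 + 3*((Z² - 410) + Z) = 9 + 3*((-410 + Z²) + Z) = 9 + 3*(-410 + Z + Z²) = 9 + (-1230 + 3*Z + 3*Z²) = -1221 + 3*Z + 3*Z²)
f = 729 (f = -1221 + 3*5² + 3*(5²)² = -1221 + 3*25 + 3*25² = -1221 + 75 + 3*625 = -1221 + 75 + 1875 = 729)
(-84185 + 26067) + f = (-84185 + 26067) + 729 = -58118 + 729 = -57389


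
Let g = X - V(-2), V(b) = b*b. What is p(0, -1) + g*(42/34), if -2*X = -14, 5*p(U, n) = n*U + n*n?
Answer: 332/85 ≈ 3.9059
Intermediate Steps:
p(U, n) = n**2/5 + U*n/5 (p(U, n) = (n*U + n*n)/5 = (U*n + n**2)/5 = (n**2 + U*n)/5 = n**2/5 + U*n/5)
X = 7 (X = -1/2*(-14) = 7)
V(b) = b**2
g = 3 (g = 7 - 1*(-2)**2 = 7 - 1*4 = 7 - 4 = 3)
p(0, -1) + g*(42/34) = (1/5)*(-1)*(0 - 1) + 3*(42/34) = (1/5)*(-1)*(-1) + 3*(42*(1/34)) = 1/5 + 3*(21/17) = 1/5 + 63/17 = 332/85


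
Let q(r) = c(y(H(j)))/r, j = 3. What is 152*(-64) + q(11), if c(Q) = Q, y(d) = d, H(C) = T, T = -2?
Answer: -107010/11 ≈ -9728.2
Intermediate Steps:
H(C) = -2
q(r) = -2/r
152*(-64) + q(11) = 152*(-64) - 2/11 = -9728 - 2*1/11 = -9728 - 2/11 = -107010/11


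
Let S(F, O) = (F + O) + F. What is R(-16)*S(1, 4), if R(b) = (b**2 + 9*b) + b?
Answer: 576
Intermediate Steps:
S(F, O) = O + 2*F
R(b) = b**2 + 10*b
R(-16)*S(1, 4) = (-16*(10 - 16))*(4 + 2*1) = (-16*(-6))*(4 + 2) = 96*6 = 576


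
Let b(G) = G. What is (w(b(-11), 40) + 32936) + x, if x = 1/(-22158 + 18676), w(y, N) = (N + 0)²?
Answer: 120254351/3482 ≈ 34536.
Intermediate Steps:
w(y, N) = N²
x = -1/3482 (x = 1/(-3482) = -1/3482 ≈ -0.00028719)
(w(b(-11), 40) + 32936) + x = (40² + 32936) - 1/3482 = (1600 + 32936) - 1/3482 = 34536 - 1/3482 = 120254351/3482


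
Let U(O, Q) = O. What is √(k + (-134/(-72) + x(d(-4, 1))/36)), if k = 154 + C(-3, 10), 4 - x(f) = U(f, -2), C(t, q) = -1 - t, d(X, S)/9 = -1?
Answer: 4*√89/3 ≈ 12.579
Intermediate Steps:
d(X, S) = -9 (d(X, S) = 9*(-1) = -9)
x(f) = 4 - f
k = 156 (k = 154 + (-1 - 1*(-3)) = 154 + (-1 + 3) = 154 + 2 = 156)
√(k + (-134/(-72) + x(d(-4, 1))/36)) = √(156 + (-134/(-72) + (4 - 1*(-9))/36)) = √(156 + (-134*(-1/72) + (4 + 9)*(1/36))) = √(156 + (67/36 + 13*(1/36))) = √(156 + (67/36 + 13/36)) = √(156 + 20/9) = √(1424/9) = 4*√89/3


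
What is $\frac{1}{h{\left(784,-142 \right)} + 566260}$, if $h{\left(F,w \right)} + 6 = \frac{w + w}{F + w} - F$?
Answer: $\frac{321}{181515728} \approx 1.7684 \cdot 10^{-6}$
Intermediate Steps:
$h{\left(F,w \right)} = -6 - F + \frac{2 w}{F + w}$ ($h{\left(F,w \right)} = -6 - \left(F - \frac{w + w}{F + w}\right) = -6 - \left(F - \frac{2 w}{F + w}\right) = -6 - F + \frac{2 w}{F + w}$)
$\frac{1}{h{\left(784,-142 \right)} + 566260} = \frac{1}{\frac{- 784^{2} - 4704 - -568 - 784 \left(-142\right)}{784 - 142} + 566260} = \frac{1}{\frac{\left(-1\right) 614656 - 4704 + 568 + 111328}{642} + 566260} = \frac{1}{\frac{-614656 - 4704 + 568 + 111328}{642} + 566260} = \frac{1}{\frac{1}{642} \left(-507464\right) + 566260} = \frac{1}{- \frac{253732}{321} + 566260} = \frac{1}{\frac{181515728}{321}} = \frac{321}{181515728}$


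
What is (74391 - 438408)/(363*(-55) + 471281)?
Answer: -364017/451316 ≈ -0.80657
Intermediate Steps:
(74391 - 438408)/(363*(-55) + 471281) = -364017/(-19965 + 471281) = -364017/451316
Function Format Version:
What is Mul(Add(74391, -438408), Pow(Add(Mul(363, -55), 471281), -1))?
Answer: Rational(-364017, 451316) ≈ -0.80657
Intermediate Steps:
Mul(Add(74391, -438408), Pow(Add(Mul(363, -55), 471281), -1)) = Mul(-364017, Pow(Add(-19965, 471281), -1)) = Mul(-364017, Pow(451316, -1)) = Mul(-364017, Rational(1, 451316)) = Rational(-364017, 451316)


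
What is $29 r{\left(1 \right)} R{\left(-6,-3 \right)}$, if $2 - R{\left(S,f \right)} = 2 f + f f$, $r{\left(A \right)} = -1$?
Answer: $29$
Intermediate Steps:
$R{\left(S,f \right)} = 2 - f^{2} - 2 f$ ($R{\left(S,f \right)} = 2 - \left(2 f + f f\right) = 2 - \left(2 f + f^{2}\right) = 2 - \left(f^{2} + 2 f\right) = 2 - f^{2} - 2 f$)
$29 r{\left(1 \right)} R{\left(-6,-3 \right)} = 29 \left(-1\right) \left(2 - \left(-3\right)^{2} - -6\right) = - 29 \left(2 - 9 + 6\right) = \left(-29\right) \left(-1\right) = 29$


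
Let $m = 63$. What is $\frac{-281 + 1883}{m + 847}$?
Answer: $\frac{801}{455} \approx 1.7604$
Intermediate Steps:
$\frac{-281 + 1883}{m + 847} = \frac{-281 + 1883}{63 + 847} = \frac{1602}{910} = 1602 \cdot \frac{1}{910} = \frac{801}{455}$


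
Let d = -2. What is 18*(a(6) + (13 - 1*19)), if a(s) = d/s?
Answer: -114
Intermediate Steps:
a(s) = -2/s
18*(a(6) + (13 - 1*19)) = 18*(-2/6 + (13 - 1*19)) = 18*(-2*1/6 + (13 - 19)) = 18*(-1/3 - 6) = 18*(-19/3) = -114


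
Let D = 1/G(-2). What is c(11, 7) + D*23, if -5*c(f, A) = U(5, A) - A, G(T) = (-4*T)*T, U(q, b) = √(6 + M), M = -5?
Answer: -19/80 ≈ -0.23750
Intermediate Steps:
U(q, b) = 1 (U(q, b) = √(6 - 5) = √1 = 1)
G(T) = -4*T²
D = -1/16 (D = 1/(-4*(-2)²) = 1/(-4*4) = 1/(-16) = -1/16 ≈ -0.062500)
c(f, A) = -⅕ + A/5 (c(f, A) = -(1 - A)/5 = -⅕ + A/5)
c(11, 7) + D*23 = (-⅕ + (⅕)*7) - 1/16*23 = (-⅕ + 7/5) - 23/16 = 6/5 - 23/16 = -19/80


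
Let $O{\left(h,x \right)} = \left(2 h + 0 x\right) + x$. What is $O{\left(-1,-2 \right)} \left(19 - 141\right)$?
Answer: $488$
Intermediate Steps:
$O{\left(h,x \right)} = x + 2 h$ ($O{\left(h,x \right)} = \left(2 h + 0\right) + x = 2 h + x = x + 2 h$)
$O{\left(-1,-2 \right)} \left(19 - 141\right) = \left(-2 + 2 \left(-1\right)\right) \left(19 - 141\right) = \left(-2 - 2\right) \left(-122\right) = \left(-4\right) \left(-122\right) = 488$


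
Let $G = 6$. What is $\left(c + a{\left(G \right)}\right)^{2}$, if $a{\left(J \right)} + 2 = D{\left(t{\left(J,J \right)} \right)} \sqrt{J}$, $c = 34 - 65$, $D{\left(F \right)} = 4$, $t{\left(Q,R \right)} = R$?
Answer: $1185 - 264 \sqrt{6} \approx 538.33$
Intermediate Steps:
$c = -31$
$a{\left(J \right)} = -2 + 4 \sqrt{J}$
$\left(c + a{\left(G \right)}\right)^{2} = \left(-31 - \left(2 - 4 \sqrt{6}\right)\right)^{2} = \left(-33 + 4 \sqrt{6}\right)^{2}$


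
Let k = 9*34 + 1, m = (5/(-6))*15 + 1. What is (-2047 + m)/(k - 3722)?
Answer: 4117/6830 ≈ 0.60278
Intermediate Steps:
m = -23/2 (m = (5*(-⅙))*15 + 1 = -⅚*15 + 1 = -25/2 + 1 = -23/2 ≈ -11.500)
k = 307 (k = 306 + 1 = 307)
(-2047 + m)/(k - 3722) = (-2047 - 23/2)/(307 - 3722) = -4117/2/(-3415) = -4117/2*(-1/3415) = 4117/6830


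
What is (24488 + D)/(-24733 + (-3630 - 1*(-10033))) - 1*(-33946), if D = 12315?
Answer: 47861029/1410 ≈ 33944.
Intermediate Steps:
(24488 + D)/(-24733 + (-3630 - 1*(-10033))) - 1*(-33946) = (24488 + 12315)/(-24733 + (-3630 - 1*(-10033))) - 1*(-33946) = 36803/(-24733 + (-3630 + 10033)) + 33946 = 36803/(-24733 + 6403) + 33946 = 36803/(-18330) + 33946 = 36803*(-1/18330) + 33946 = -2831/1410 + 33946 = 47861029/1410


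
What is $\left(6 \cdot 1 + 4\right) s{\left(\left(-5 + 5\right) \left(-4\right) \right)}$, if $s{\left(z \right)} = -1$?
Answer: $-10$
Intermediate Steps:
$\left(6 \cdot 1 + 4\right) s{\left(\left(-5 + 5\right) \left(-4\right) \right)} = \left(6 \cdot 1 + 4\right) \left(-1\right) = \left(6 + 4\right) \left(-1\right) = 10 \left(-1\right) = -10$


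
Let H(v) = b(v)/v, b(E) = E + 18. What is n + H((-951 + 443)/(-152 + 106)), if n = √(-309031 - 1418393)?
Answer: 334/127 + 24*I*√2999 ≈ 2.6299 + 1314.3*I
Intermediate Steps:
b(E) = 18 + E
H(v) = (18 + v)/v
n = 24*I*√2999 (n = √(-1727424) = 24*I*√2999 ≈ 1314.3*I)
n + H((-951 + 443)/(-152 + 106)) = 24*I*√2999 + (18 + (-951 + 443)/(-152 + 106))/(((-951 + 443)/(-152 + 106))) = 24*I*√2999 + (18 - 508/(-46))/((-508/(-46))) = 24*I*√2999 + (18 - 508*(-1/46))/((-508*(-1/46))) = 24*I*√2999 + (18 + 254/23)/(254/23) = 24*I*√2999 + (23/254)*(668/23) = 24*I*√2999 + 334/127 = 334/127 + 24*I*√2999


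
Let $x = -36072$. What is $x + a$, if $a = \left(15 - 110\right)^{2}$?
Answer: $-27047$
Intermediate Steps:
$a = 9025$ ($a = \left(-95\right)^{2} = 9025$)
$x + a = -36072 + 9025 = -27047$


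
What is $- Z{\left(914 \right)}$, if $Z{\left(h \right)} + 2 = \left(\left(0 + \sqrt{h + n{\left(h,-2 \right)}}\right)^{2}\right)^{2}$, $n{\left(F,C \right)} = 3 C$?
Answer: $-824462$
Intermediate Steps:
$Z{\left(h \right)} = -2 + \left(-6 + h\right)^{2}$ ($Z{\left(h \right)} = -2 + \left(\left(0 + \sqrt{h + 3 \left(-2\right)}\right)^{2}\right)^{2} = -2 + \left(\left(0 + \sqrt{h - 6}\right)^{2}\right)^{2} = -2 + \left(\left(0 + \sqrt{-6 + h}\right)^{2}\right)^{2} = -2 + \left(\left(\sqrt{-6 + h}\right)^{2}\right)^{2} = -2 + \left(-6 + h\right)^{2}$)
$- Z{\left(914 \right)} = - (-2 + \left(-6 + 914\right)^{2}) = - (-2 + 908^{2}) = - (-2 + 824464) = \left(-1\right) 824462 = -824462$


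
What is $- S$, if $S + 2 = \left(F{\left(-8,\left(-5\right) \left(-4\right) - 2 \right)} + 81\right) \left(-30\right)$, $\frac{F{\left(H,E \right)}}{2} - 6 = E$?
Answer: $3872$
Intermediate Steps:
$F{\left(H,E \right)} = 12 + 2 E$
$S = -3872$ ($S = -2 + \left(\left(12 + 2 \left(\left(-5\right) \left(-4\right) - 2\right)\right) + 81\right) \left(-30\right) = -2 + \left(\left(12 + 2 \left(20 - 2\right)\right) + 81\right) \left(-30\right) = -2 + \left(\left(12 + 2 \cdot 18\right) + 81\right) \left(-30\right) = -2 + \left(\left(12 + 36\right) + 81\right) \left(-30\right) = -2 + \left(48 + 81\right) \left(-30\right) = -2 + 129 \left(-30\right) = -2 - 3870 = -3872$)
$- S = \left(-1\right) \left(-3872\right) = 3872$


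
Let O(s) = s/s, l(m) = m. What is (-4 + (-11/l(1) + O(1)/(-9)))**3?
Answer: -2515456/729 ≈ -3450.6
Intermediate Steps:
O(s) = 1
(-4 + (-11/l(1) + O(1)/(-9)))**3 = (-4 + (-11/1 + 1/(-9)))**3 = (-4 + (-11*1 + 1*(-1/9)))**3 = (-4 + (-11 - 1/9))**3 = (-4 - 100/9)**3 = (-136/9)**3 = -2515456/729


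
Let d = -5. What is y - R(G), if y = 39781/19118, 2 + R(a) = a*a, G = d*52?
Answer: -1292298783/19118 ≈ -67596.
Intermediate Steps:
G = -260 (G = -5*52 = -260)
R(a) = -2 + a**2 (R(a) = -2 + a*a = -2 + a**2)
y = 39781/19118 (y = 39781*(1/19118) = 39781/19118 ≈ 2.0808)
y - R(G) = 39781/19118 - (-2 + (-260)**2) = 39781/19118 - (-2 + 67600) = 39781/19118 - 1*67598 = 39781/19118 - 67598 = -1292298783/19118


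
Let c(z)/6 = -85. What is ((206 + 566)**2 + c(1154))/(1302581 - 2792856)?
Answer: -595474/1490275 ≈ -0.39957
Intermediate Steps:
c(z) = -510 (c(z) = 6*(-85) = -510)
((206 + 566)**2 + c(1154))/(1302581 - 2792856) = ((206 + 566)**2 - 510)/(1302581 - 2792856) = (772**2 - 510)/(-1490275) = (595984 - 510)*(-1/1490275) = 595474*(-1/1490275) = -595474/1490275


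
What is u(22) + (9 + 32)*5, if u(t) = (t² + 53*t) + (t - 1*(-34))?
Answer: 1911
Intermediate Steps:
u(t) = 34 + t² + 54*t (u(t) = (t² + 53*t) + (t + 34) = (t² + 53*t) + (34 + t) = 34 + t² + 54*t)
u(22) + (9 + 32)*5 = (34 + 22² + 54*22) + (9 + 32)*5 = (34 + 484 + 1188) + 41*5 = 1706 + 205 = 1911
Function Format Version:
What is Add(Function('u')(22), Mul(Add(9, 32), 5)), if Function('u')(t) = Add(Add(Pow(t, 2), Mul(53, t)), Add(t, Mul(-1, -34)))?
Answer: 1911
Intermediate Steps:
Function('u')(t) = Add(34, Pow(t, 2), Mul(54, t)) (Function('u')(t) = Add(Add(Pow(t, 2), Mul(53, t)), Add(t, 34)) = Add(Add(Pow(t, 2), Mul(53, t)), Add(34, t)) = Add(34, Pow(t, 2), Mul(54, t)))
Add(Function('u')(22), Mul(Add(9, 32), 5)) = Add(Add(34, Pow(22, 2), Mul(54, 22)), Mul(Add(9, 32), 5)) = Add(Add(34, 484, 1188), Mul(41, 5)) = Add(1706, 205) = 1911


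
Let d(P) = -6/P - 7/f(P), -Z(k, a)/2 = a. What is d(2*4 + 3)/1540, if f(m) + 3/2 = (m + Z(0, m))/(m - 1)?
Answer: 307/220220 ≈ 0.0013941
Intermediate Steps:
Z(k, a) = -2*a
f(m) = -3/2 - m/(-1 + m) (f(m) = -3/2 + (m - 2*m)/(m - 1) = -3/2 + (-m)/(-1 + m) = -3/2 - m/(-1 + m))
d(P) = -6/P - 14*(-1 + P)/(3 - 5*P) (d(P) = -6/P - 7*2*(-1 + P)/(3 - 5*P) = -6/P - 14*(-1 + P)/(3 - 5*P))
d(2*4 + 3)/1540 = (2*(9 - 22*(2*4 + 3) + 7*(2*4 + 3)²)/((2*4 + 3)*(-3 + 5*(2*4 + 3))))/1540 = (2*(9 - 22*(8 + 3) + 7*(8 + 3)²)/((8 + 3)*(-3 + 5*(8 + 3))))*(1/1540) = (2*(9 - 22*11 + 7*11²)/(11*(-3 + 5*11)))*(1/1540) = (2*(1/11)*(9 - 242 + 7*121)/(-3 + 55))*(1/1540) = (2*(1/11)*(9 - 242 + 847)/52)*(1/1540) = (2*(1/11)*(1/52)*614)*(1/1540) = (307/143)*(1/1540) = 307/220220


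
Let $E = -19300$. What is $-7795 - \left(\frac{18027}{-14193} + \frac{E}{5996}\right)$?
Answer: $- \frac{18416168263}{2363923} \approx -7790.5$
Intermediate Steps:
$-7795 - \left(\frac{18027}{-14193} + \frac{E}{5996}\right) = -7795 - \left(\frac{18027}{-14193} - \frac{19300}{5996}\right) = -7795 - \left(18027 \left(- \frac{1}{14193}\right) - \frac{4825}{1499}\right) = -7795 - \left(- \frac{2003}{1577} - \frac{4825}{1499}\right) = -7795 - - \frac{10611522}{2363923} = -7795 + \frac{10611522}{2363923} = - \frac{18416168263}{2363923}$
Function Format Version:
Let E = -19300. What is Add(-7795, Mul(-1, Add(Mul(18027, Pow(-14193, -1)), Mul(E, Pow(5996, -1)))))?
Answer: Rational(-18416168263, 2363923) ≈ -7790.5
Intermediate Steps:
Add(-7795, Mul(-1, Add(Mul(18027, Pow(-14193, -1)), Mul(E, Pow(5996, -1))))) = Add(-7795, Mul(-1, Add(Mul(18027, Pow(-14193, -1)), Mul(-19300, Pow(5996, -1))))) = Add(-7795, Mul(-1, Add(Mul(18027, Rational(-1, 14193)), Mul(-19300, Rational(1, 5996))))) = Add(-7795, Mul(-1, Add(Rational(-2003, 1577), Rational(-4825, 1499)))) = Add(-7795, Mul(-1, Rational(-10611522, 2363923))) = Add(-7795, Rational(10611522, 2363923)) = Rational(-18416168263, 2363923)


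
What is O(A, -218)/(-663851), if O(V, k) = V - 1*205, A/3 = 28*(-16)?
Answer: 1549/663851 ≈ 0.0023334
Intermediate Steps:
A = -1344 (A = 3*(28*(-16)) = 3*(-448) = -1344)
O(V, k) = -205 + V (O(V, k) = V - 205 = -205 + V)
O(A, -218)/(-663851) = (-205 - 1344)/(-663851) = -1549*(-1/663851) = 1549/663851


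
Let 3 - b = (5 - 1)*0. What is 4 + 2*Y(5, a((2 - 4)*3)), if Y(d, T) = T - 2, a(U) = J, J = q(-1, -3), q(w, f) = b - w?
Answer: 8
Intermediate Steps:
b = 3 (b = 3 - (5 - 1)*0 = 3 - 4*0 = 3 - 1*0 = 3 + 0 = 3)
q(w, f) = 3 - w
J = 4 (J = 3 - 1*(-1) = 3 + 1 = 4)
a(U) = 4
Y(d, T) = -2 + T
4 + 2*Y(5, a((2 - 4)*3)) = 4 + 2*(-2 + 4) = 4 + 2*2 = 4 + 4 = 8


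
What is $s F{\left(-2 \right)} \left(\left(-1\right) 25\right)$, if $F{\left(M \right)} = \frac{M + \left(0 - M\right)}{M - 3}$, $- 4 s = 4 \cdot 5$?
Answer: $0$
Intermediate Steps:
$s = -5$ ($s = - \frac{4 \cdot 5}{4} = \left(- \frac{1}{4}\right) 20 = -5$)
$F{\left(M \right)} = 0$ ($F{\left(M \right)} = \frac{M - M}{-3 + M} = \frac{0}{-3 + M} = 0$)
$s F{\left(-2 \right)} \left(\left(-1\right) 25\right) = \left(-5\right) 0 \left(\left(-1\right) 25\right) = 0 \left(-25\right) = 0$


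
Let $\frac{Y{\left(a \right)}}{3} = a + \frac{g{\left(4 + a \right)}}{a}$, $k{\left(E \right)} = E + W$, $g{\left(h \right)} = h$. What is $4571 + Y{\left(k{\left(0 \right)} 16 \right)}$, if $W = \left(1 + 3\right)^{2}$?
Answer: $\frac{341891}{64} \approx 5342.0$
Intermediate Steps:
$W = 16$ ($W = 4^{2} = 16$)
$k{\left(E \right)} = 16 + E$ ($k{\left(E \right)} = E + 16 = 16 + E$)
$Y{\left(a \right)} = 3 a + \frac{3 \left(4 + a\right)}{a}$ ($Y{\left(a \right)} = 3 \left(a + \frac{4 + a}{a}\right) = 3 a + \frac{3 \left(4 + a\right)}{a}$)
$4571 + Y{\left(k{\left(0 \right)} 16 \right)} = 4571 + \left(3 + 3 \left(16 + 0\right) 16 + \frac{12}{\left(16 + 0\right) 16}\right) = 4571 + \left(3 + 3 \cdot 16 \cdot 16 + \frac{12}{16 \cdot 16}\right) = 4571 + \left(3 + 3 \cdot 256 + \frac{12}{256}\right) = 4571 + \left(3 + 768 + 12 \cdot \frac{1}{256}\right) = 4571 + \left(3 + 768 + \frac{3}{64}\right) = 4571 + \frac{49347}{64} = \frac{341891}{64}$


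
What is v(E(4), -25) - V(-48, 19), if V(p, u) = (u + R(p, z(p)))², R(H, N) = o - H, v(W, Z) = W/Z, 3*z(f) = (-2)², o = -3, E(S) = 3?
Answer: -102403/25 ≈ -4096.1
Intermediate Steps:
z(f) = 4/3 (z(f) = (⅓)*(-2)² = (⅓)*4 = 4/3)
R(H, N) = -3 - H
V(p, u) = (-3 + u - p)² (V(p, u) = (u + (-3 - p))² = (-3 + u - p)²)
v(E(4), -25) - V(-48, 19) = 3/(-25) - (3 - 48 - 1*19)² = 3*(-1/25) - (3 - 48 - 19)² = -3/25 - 1*(-64)² = -3/25 - 1*4096 = -3/25 - 4096 = -102403/25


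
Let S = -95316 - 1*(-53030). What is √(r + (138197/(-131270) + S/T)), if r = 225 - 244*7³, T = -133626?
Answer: I*√6420539928985122687109710/8770542510 ≈ 288.91*I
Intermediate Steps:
S = -42286 (S = -95316 + 53030 = -42286)
r = -83467 (r = 225 - 244*343 = 225 - 83692 = -83467)
√(r + (138197/(-131270) + S/T)) = √(-83467 + (138197/(-131270) - 42286/(-133626))) = √(-83467 + (138197*(-1/131270) - 42286*(-1/133626))) = √(-83467 + (-138197/131270 + 21143/66813)) = √(-83467 - 6457914551/8770542510) = √(-732057329596721/8770542510) = I*√6420539928985122687109710/8770542510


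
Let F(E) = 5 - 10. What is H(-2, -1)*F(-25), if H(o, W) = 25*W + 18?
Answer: 35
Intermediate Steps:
F(E) = -5
H(o, W) = 18 + 25*W
H(-2, -1)*F(-25) = (18 + 25*(-1))*(-5) = (18 - 25)*(-5) = -7*(-5) = 35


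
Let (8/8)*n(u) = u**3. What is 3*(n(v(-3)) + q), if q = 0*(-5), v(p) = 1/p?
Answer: -1/9 ≈ -0.11111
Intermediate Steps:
v(p) = 1/p
n(u) = u**3
q = 0
3*(n(v(-3)) + q) = 3*((1/(-3))**3 + 0) = 3*((-1/3)**3 + 0) = 3*(-1/27 + 0) = 3*(-1/27) = -1/9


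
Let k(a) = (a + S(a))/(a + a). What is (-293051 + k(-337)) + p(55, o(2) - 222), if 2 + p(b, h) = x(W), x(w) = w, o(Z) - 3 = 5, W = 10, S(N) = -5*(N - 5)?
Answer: -197512355/674 ≈ -2.9305e+5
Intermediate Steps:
S(N) = 25 - 5*N (S(N) = -5*(-5 + N) = 25 - 5*N)
o(Z) = 8 (o(Z) = 3 + 5 = 8)
p(b, h) = 8 (p(b, h) = -2 + 10 = 8)
k(a) = (25 - 4*a)/(2*a) (k(a) = (a + (25 - 5*a))/(a + a) = (25 - 4*a)/((2*a)) = (25 - 4*a)*(1/(2*a)) = (25 - 4*a)/(2*a))
(-293051 + k(-337)) + p(55, o(2) - 222) = (-293051 + (-2 + (25/2)/(-337))) + 8 = (-293051 + (-2 + (25/2)*(-1/337))) + 8 = (-293051 + (-2 - 25/674)) + 8 = (-293051 - 1373/674) + 8 = -197517747/674 + 8 = -197512355/674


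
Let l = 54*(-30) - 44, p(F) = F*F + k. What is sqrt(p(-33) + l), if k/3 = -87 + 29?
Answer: I*sqrt(749) ≈ 27.368*I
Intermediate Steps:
k = -174 (k = 3*(-87 + 29) = 3*(-58) = -174)
p(F) = -174 + F**2 (p(F) = F*F - 174 = F**2 - 174 = -174 + F**2)
l = -1664 (l = -1620 - 44 = -1664)
sqrt(p(-33) + l) = sqrt((-174 + (-33)**2) - 1664) = sqrt((-174 + 1089) - 1664) = sqrt(915 - 1664) = sqrt(-749) = I*sqrt(749)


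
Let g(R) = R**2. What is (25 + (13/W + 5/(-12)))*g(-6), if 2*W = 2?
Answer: 1353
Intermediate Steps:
W = 1 (W = (1/2)*2 = 1)
(25 + (13/W + 5/(-12)))*g(-6) = (25 + (13/1 + 5/(-12)))*(-6)**2 = (25 + (13*1 + 5*(-1/12)))*36 = (25 + (13 - 5/12))*36 = (25 + 151/12)*36 = (451/12)*36 = 1353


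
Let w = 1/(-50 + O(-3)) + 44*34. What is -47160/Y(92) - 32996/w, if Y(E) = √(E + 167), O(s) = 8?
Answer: -1385832/62831 - 47160*√259/259 ≈ -2952.4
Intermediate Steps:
Y(E) = √(167 + E)
w = 62831/42 (w = 1/(-50 + 8) + 44*34 = 1/(-42) + 1496 = -1/42 + 1496 = 62831/42 ≈ 1496.0)
-47160/Y(92) - 32996/w = -47160/√(167 + 92) - 32996/62831/42 = -47160*√259/259 - 32996*42/62831 = -47160*√259/259 - 1385832/62831 = -1385832/62831 - 47160*√259/259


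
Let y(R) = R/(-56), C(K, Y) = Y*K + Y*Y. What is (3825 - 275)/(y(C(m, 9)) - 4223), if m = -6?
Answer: -39760/47303 ≈ -0.84054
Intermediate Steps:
C(K, Y) = Y**2 + K*Y (C(K, Y) = K*Y + Y**2 = Y**2 + K*Y)
y(R) = -R/56 (y(R) = R*(-1/56) = -R/56)
(3825 - 275)/(y(C(m, 9)) - 4223) = (3825 - 275)/(-9*(-6 + 9)/56 - 4223) = 3550/(-9*3/56 - 4223) = 3550/(-1/56*27 - 4223) = 3550/(-27/56 - 4223) = 3550/(-236515/56) = 3550*(-56/236515) = -39760/47303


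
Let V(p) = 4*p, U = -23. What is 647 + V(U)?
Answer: 555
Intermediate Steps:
647 + V(U) = 647 + 4*(-23) = 647 - 92 = 555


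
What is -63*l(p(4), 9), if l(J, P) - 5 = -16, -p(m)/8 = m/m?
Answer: 693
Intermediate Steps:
p(m) = -8 (p(m) = -8*m/m = -8*1 = -8)
l(J, P) = -11 (l(J, P) = 5 - 16 = -11)
-63*l(p(4), 9) = -63*(-11) = 693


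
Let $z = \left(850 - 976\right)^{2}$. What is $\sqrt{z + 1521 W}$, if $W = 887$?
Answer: $3 \sqrt{151667} \approx 1168.3$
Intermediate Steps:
$z = 15876$ ($z = \left(-126\right)^{2} = 15876$)
$\sqrt{z + 1521 W} = \sqrt{15876 + 1521 \cdot 887} = \sqrt{15876 + 1349127} = \sqrt{1365003} = 3 \sqrt{151667}$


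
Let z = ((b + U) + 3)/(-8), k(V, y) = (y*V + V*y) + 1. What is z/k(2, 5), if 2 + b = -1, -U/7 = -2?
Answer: -1/12 ≈ -0.083333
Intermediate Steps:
U = 14 (U = -7*(-2) = 14)
k(V, y) = 1 + 2*V*y (k(V, y) = (V*y + V*y) + 1 = 2*V*y + 1 = 1 + 2*V*y)
b = -3 (b = -2 - 1 = -3)
z = -7/4 (z = ((-3 + 14) + 3)/(-8) = (11 + 3)*(-⅛) = 14*(-⅛) = -7/4 ≈ -1.7500)
z/k(2, 5) = -7/4/(1 + 2*2*5) = -7/4/(1 + 20) = -7/4/21 = (1/21)*(-7/4) = -1/12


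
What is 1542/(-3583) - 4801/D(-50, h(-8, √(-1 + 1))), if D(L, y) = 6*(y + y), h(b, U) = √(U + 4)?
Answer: -17238991/85992 ≈ -200.47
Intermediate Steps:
h(b, U) = √(4 + U)
D(L, y) = 12*y (D(L, y) = 6*(2*y) = 12*y)
1542/(-3583) - 4801/D(-50, h(-8, √(-1 + 1))) = 1542/(-3583) - 4801*1/(12*√(4 + √(-1 + 1))) = 1542*(-1/3583) - 4801*1/(12*√(4 + √0)) = -1542/3583 - 4801*1/(12*√(4 + 0)) = -1542/3583 - 4801/(12*√4) = -1542/3583 - 4801/(12*2) = -1542/3583 - 4801/24 = -17238991/85992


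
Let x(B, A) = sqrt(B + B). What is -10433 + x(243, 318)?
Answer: -10433 + 9*sqrt(6) ≈ -10411.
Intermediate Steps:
x(B, A) = sqrt(2)*sqrt(B) (x(B, A) = sqrt(2*B) = sqrt(2)*sqrt(B))
-10433 + x(243, 318) = -10433 + sqrt(2)*sqrt(243) = -10433 + sqrt(2)*(9*sqrt(3)) = -10433 + 9*sqrt(6)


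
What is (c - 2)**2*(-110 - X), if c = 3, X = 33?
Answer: -143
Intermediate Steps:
(c - 2)**2*(-110 - X) = (3 - 2)**2*(-110 - 1*33) = 1**2*(-110 - 33) = 1*(-143) = -143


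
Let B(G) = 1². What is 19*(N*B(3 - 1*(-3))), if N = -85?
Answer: -1615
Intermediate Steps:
B(G) = 1
19*(N*B(3 - 1*(-3))) = 19*(-85*1) = 19*(-85) = -1615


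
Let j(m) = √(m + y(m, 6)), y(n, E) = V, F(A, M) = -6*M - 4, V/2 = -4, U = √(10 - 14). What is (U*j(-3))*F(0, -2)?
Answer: -16*√11 ≈ -53.066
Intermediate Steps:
U = 2*I (U = √(-4) = 2*I ≈ 2.0*I)
V = -8 (V = 2*(-4) = -8)
F(A, M) = -4 - 6*M
y(n, E) = -8
j(m) = √(-8 + m) (j(m) = √(m - 8) = √(-8 + m))
(U*j(-3))*F(0, -2) = ((2*I)*√(-8 - 3))*(-4 - 6*(-2)) = ((2*I)*√(-11))*(-4 + 12) = ((2*I)*(I*√11))*8 = -2*√11*8 = -16*√11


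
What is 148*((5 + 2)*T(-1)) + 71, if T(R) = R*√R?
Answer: 71 - 1036*I ≈ 71.0 - 1036.0*I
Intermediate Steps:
T(R) = R^(3/2)
148*((5 + 2)*T(-1)) + 71 = 148*((5 + 2)*(-1)^(3/2)) + 71 = 148*(7*(-I)) + 71 = 148*(-7*I) + 71 = -1036*I + 71 = 71 - 1036*I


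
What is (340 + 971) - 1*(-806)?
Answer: 2117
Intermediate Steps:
(340 + 971) - 1*(-806) = 1311 + 806 = 2117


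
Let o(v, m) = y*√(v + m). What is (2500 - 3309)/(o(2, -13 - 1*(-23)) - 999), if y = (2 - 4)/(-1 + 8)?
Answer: 13200453/16300667 - 22652*√3/48902001 ≈ 0.80901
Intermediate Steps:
y = -2/7 ≈ -0.28571
o(v, m) = -2*√(m + v)/7 (o(v, m) = -2*√(v + m)/7 = -2*√(m + v)/7)
(2500 - 3309)/(o(2, -13 - 1*(-23)) - 999) = (2500 - 3309)/(-2*√((-13 - 1*(-23)) + 2)/7 - 999) = -809/(-2*√((-13 + 23) + 2)/7 - 999) = -809/(-2*√(10 + 2)/7 - 999) = -809/(-4*√3/7 - 999) = -809/(-999 - 4*√3/7)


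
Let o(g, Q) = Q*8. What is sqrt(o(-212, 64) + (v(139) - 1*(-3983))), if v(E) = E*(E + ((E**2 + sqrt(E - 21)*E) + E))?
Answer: sqrt(2728756 + 19321*sqrt(118)) ≈ 1714.2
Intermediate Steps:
o(g, Q) = 8*Q
v(E) = E*(E**2 + 2*E + E*sqrt(-21 + E)) (v(E) = E*(E + ((E**2 + sqrt(-21 + E)*E) + E)) = E*(E + ((E**2 + E*sqrt(-21 + E)) + E)) = E*(E + (E + E**2 + E*sqrt(-21 + E))) = E*(E**2 + 2*E + E*sqrt(-21 + E)))
sqrt(o(-212, 64) + (v(139) - 1*(-3983))) = sqrt(8*64 + (139**2*(2 + 139 + sqrt(-21 + 139)) - 1*(-3983))) = sqrt(512 + (19321*(2 + 139 + sqrt(118)) + 3983)) = sqrt(512 + (19321*(141 + sqrt(118)) + 3983)) = sqrt(512 + ((2724261 + 19321*sqrt(118)) + 3983)) = sqrt(512 + (2728244 + 19321*sqrt(118))) = sqrt(2728756 + 19321*sqrt(118))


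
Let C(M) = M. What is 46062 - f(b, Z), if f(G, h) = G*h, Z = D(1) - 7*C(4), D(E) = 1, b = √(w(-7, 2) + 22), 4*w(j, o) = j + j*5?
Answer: 46062 + 27*√46/2 ≈ 46154.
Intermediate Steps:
w(j, o) = 3*j/2 (w(j, o) = (j + j*5)/4 = (j + 5*j)/4 = (6*j)/4 = 3*j/2)
b = √46/2 (b = √((3/2)*(-7) + 22) = √(-21/2 + 22) = √(23/2) = √46/2 ≈ 3.3912)
Z = -27 (Z = 1 - 7*4 = 1 - 28 = -27)
46062 - f(b, Z) = 46062 - √46/2*(-27) = 46062 - (-27)*√46/2 = 46062 + 27*√46/2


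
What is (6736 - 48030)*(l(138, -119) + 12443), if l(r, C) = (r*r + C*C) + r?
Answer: -1890687084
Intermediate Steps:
l(r, C) = r + C**2 + r**2 (l(r, C) = (r**2 + C**2) + r = (C**2 + r**2) + r = r + C**2 + r**2)
(6736 - 48030)*(l(138, -119) + 12443) = (6736 - 48030)*((138 + (-119)**2 + 138**2) + 12443) = -41294*((138 + 14161 + 19044) + 12443) = -41294*(33343 + 12443) = -41294*45786 = -1890687084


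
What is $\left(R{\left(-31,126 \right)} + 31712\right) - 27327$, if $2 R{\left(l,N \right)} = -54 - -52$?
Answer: $4384$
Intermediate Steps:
$R{\left(l,N \right)} = -1$ ($R{\left(l,N \right)} = \frac{-54 - -52}{2} = \frac{-54 + 52}{2} = \frac{1}{2} \left(-2\right) = -1$)
$\left(R{\left(-31,126 \right)} + 31712\right) - 27327 = \left(-1 + 31712\right) - 27327 = 31711 - 27327 = 4384$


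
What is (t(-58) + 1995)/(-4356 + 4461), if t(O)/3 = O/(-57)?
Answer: 37963/1995 ≈ 19.029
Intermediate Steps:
t(O) = -O/19 (t(O) = 3*(O/(-57)) = 3*(O*(-1/57)) = 3*(-O/57) = -O/19)
(t(-58) + 1995)/(-4356 + 4461) = (-1/19*(-58) + 1995)/(-4356 + 4461) = (58/19 + 1995)/105 = (37963/19)*(1/105) = 37963/1995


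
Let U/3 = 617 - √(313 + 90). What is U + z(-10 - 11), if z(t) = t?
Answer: 1830 - 3*√403 ≈ 1769.8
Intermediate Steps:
U = 1851 - 3*√403 (U = 3*(617 - √(313 + 90)) = 3*(617 - √403) = 1851 - 3*√403 ≈ 1790.8)
U + z(-10 - 11) = (1851 - 3*√403) + (-10 - 11) = (1851 - 3*√403) - 21 = 1830 - 3*√403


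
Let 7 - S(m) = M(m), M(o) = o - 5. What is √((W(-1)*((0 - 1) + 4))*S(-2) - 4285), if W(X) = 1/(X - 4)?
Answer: I*√107335/5 ≈ 65.524*I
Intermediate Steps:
M(o) = -5 + o
S(m) = 12 - m (S(m) = 7 - (-5 + m) = 7 + (5 - m) = 12 - m)
W(X) = 1/(-4 + X)
√((W(-1)*((0 - 1) + 4))*S(-2) - 4285) = √((((0 - 1) + 4)/(-4 - 1))*(12 - 1*(-2)) - 4285) = √(((-1 + 4)/(-5))*(12 + 2) - 4285) = √(-⅕*3*14 - 4285) = √(-⅗*14 - 4285) = √(-42/5 - 4285) = √(-21467/5) = I*√107335/5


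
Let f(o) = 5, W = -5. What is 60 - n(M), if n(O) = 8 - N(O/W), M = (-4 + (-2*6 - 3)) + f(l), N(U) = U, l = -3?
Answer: 274/5 ≈ 54.800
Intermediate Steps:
M = -14 (M = (-4 + (-2*6 - 3)) + 5 = (-4 + (-12 - 3)) + 5 = (-4 - 15) + 5 = -19 + 5 = -14)
n(O) = 8 + O/5 (n(O) = 8 - O/(-5) = 8 - O*(-1)/5 = 8 - (-1)*O/5 = 8 + O/5)
60 - n(M) = 60 - (8 + (⅕)*(-14)) = 60 - (8 - 14/5) = 60 - 1*26/5 = 60 - 26/5 = 274/5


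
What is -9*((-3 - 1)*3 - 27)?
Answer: 351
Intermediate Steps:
-9*((-3 - 1)*3 - 27) = -9*(-4*3 - 27) = -9*(-12 - 27) = -9*(-39) = 351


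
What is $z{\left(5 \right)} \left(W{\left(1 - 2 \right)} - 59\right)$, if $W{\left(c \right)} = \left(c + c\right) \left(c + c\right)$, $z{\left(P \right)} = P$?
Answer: $-275$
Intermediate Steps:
$W{\left(c \right)} = 4 c^{2}$ ($W{\left(c \right)} = 2 c 2 c = 4 c^{2}$)
$z{\left(5 \right)} \left(W{\left(1 - 2 \right)} - 59\right) = 5 \left(4 \left(1 - 2\right)^{2} - 59\right) = 5 \left(4 \left(-1\right)^{2} - 59\right) = 5 \left(4 \cdot 1 - 59\right) = 5 \left(4 - 59\right) = 5 \left(-55\right) = -275$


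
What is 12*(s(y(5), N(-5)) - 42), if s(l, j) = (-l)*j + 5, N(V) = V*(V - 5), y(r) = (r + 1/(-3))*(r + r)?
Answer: -28444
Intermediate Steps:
y(r) = 2*r*(-⅓ + r) (y(r) = (r - ⅓)*(2*r) = (-⅓ + r)*(2*r) = 2*r*(-⅓ + r))
N(V) = V*(-5 + V)
s(l, j) = 5 - j*l (s(l, j) = -j*l + 5 = 5 - j*l)
12*(s(y(5), N(-5)) - 42) = 12*((5 - (-5*(-5 - 5))*(⅔)*5*(-1 + 3*5)) - 42) = 12*((5 - (-5*(-10))*(⅔)*5*(-1 + 15)) - 42) = 12*((5 - 1*50*(⅔)*5*14) - 42) = 12*((5 - 1*50*140/3) - 42) = 12*((5 - 7000/3) - 42) = 12*(-6985/3 - 42) = 12*(-7111/3) = -28444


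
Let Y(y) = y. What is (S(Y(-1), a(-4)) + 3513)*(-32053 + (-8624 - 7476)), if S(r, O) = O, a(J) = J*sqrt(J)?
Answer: -169161489 + 385224*I ≈ -1.6916e+8 + 3.8522e+5*I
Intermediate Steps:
a(J) = J**(3/2)
(S(Y(-1), a(-4)) + 3513)*(-32053 + (-8624 - 7476)) = ((-4)**(3/2) + 3513)*(-32053 + (-8624 - 7476)) = (-8*I + 3513)*(-32053 - 16100) = (3513 - 8*I)*(-48153) = -169161489 + 385224*I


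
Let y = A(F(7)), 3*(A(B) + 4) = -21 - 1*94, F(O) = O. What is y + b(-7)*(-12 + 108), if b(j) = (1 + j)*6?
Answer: -10495/3 ≈ -3498.3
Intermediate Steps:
A(B) = -127/3 (A(B) = -4 + (-21 - 1*94)/3 = -4 + (-21 - 94)/3 = -4 + (⅓)*(-115) = -4 - 115/3 = -127/3)
b(j) = 6 + 6*j
y = -127/3 ≈ -42.333
y + b(-7)*(-12 + 108) = -127/3 + (6 + 6*(-7))*(-12 + 108) = -127/3 + (6 - 42)*96 = -127/3 - 36*96 = -127/3 - 3456 = -10495/3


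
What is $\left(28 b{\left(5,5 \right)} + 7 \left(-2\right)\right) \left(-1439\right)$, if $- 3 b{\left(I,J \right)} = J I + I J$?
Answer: $\frac{2075038}{3} \approx 6.9168 \cdot 10^{5}$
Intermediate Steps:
$b{\left(I,J \right)} = - \frac{2 I J}{3}$ ($b{\left(I,J \right)} = - \frac{J I + I J}{3} = - \frac{I J + I J}{3} = - \frac{2 I J}{3}$)
$\left(28 b{\left(5,5 \right)} + 7 \left(-2\right)\right) \left(-1439\right) = \left(28 \left(\left(- \frac{2}{3}\right) 5 \cdot 5\right) + 7 \left(-2\right)\right) \left(-1439\right) = \left(28 \left(- \frac{50}{3}\right) - 14\right) \left(-1439\right) = \left(- \frac{1400}{3} - 14\right) \left(-1439\right) = \left(- \frac{1442}{3}\right) \left(-1439\right) = \frac{2075038}{3}$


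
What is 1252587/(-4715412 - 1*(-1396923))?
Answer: -417529/1106163 ≈ -0.37746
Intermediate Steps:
1252587/(-4715412 - 1*(-1396923)) = 1252587/(-4715412 + 1396923) = 1252587/(-3318489) = 1252587*(-1/3318489) = -417529/1106163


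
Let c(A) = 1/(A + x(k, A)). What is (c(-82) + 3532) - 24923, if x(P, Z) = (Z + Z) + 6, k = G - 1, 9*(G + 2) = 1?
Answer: -5133841/240 ≈ -21391.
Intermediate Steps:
G = -17/9 (G = -2 + (1/9)*1 = -2 + 1/9 = -17/9 ≈ -1.8889)
k = -26/9 (k = -17/9 - 1 = -26/9 ≈ -2.8889)
x(P, Z) = 6 + 2*Z (x(P, Z) = 2*Z + 6 = 6 + 2*Z)
c(A) = 1/(6 + 3*A) (c(A) = 1/(A + (6 + 2*A)) = 1/(6 + 3*A))
(c(-82) + 3532) - 24923 = (1/(3*(2 - 82)) + 3532) - 24923 = ((1/3)/(-80) + 3532) - 24923 = ((1/3)*(-1/80) + 3532) - 24923 = (-1/240 + 3532) - 24923 = 847679/240 - 24923 = -5133841/240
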